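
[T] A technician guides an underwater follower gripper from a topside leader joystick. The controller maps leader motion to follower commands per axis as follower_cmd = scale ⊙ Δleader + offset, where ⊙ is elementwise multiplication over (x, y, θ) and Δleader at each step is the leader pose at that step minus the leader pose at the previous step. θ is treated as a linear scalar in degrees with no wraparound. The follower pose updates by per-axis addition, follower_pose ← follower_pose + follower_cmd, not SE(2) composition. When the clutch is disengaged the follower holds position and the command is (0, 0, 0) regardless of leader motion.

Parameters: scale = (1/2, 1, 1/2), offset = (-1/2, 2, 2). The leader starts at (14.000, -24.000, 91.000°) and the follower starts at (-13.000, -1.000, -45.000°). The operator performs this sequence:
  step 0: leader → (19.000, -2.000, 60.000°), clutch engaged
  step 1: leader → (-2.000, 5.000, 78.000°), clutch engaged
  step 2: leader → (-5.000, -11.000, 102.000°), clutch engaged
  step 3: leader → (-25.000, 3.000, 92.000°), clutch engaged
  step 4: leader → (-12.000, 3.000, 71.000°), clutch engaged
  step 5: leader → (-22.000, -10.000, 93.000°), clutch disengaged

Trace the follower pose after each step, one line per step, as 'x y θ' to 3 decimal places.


-11.000 23.000 -58.500
-22.000 32.000 -47.500
-24.000 18.000 -33.500
-34.500 34.000 -36.500
-28.500 36.000 -45.000
-28.500 36.000 -45.000

step 0: Δleader=(5.000, 22.000, -31.000°), engaged; cmd=(2.000, 24.000, -13.500°) → follower=(-11.000, 23.000, -58.500°)
step 1: Δleader=(-21.000, 7.000, 18.000°), engaged; cmd=(-11.000, 9.000, 11.000°) → follower=(-22.000, 32.000, -47.500°)
step 2: Δleader=(-3.000, -16.000, 24.000°), engaged; cmd=(-2.000, -14.000, 14.000°) → follower=(-24.000, 18.000, -33.500°)
step 3: Δleader=(-20.000, 14.000, -10.000°), engaged; cmd=(-10.500, 16.000, -3.000°) → follower=(-34.500, 34.000, -36.500°)
step 4: Δleader=(13.000, 0.000, -21.000°), engaged; cmd=(6.000, 2.000, -8.500°) → follower=(-28.500, 36.000, -45.000°)
step 5: Δleader=(-10.000, -13.000, 22.000°), disengaged; cmd=(0,0,0) → follower holds at (-28.500, 36.000, -45.000°)


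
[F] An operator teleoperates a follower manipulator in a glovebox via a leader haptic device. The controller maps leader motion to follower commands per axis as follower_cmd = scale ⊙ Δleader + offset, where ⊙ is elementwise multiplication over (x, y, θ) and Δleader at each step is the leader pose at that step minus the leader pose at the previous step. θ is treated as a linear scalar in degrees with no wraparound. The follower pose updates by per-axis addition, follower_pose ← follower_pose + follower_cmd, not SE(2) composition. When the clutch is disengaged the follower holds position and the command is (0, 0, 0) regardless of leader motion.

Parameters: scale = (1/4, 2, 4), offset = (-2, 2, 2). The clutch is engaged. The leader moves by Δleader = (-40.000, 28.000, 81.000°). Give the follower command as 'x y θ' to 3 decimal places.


-12.000 58.000 326.000

axis x: 1/4·-40.000 + -2 = -12.000
axis y: 2·28.000 + 2 = 58.000
axis θ: 4·81.000 + 2 = 326.000


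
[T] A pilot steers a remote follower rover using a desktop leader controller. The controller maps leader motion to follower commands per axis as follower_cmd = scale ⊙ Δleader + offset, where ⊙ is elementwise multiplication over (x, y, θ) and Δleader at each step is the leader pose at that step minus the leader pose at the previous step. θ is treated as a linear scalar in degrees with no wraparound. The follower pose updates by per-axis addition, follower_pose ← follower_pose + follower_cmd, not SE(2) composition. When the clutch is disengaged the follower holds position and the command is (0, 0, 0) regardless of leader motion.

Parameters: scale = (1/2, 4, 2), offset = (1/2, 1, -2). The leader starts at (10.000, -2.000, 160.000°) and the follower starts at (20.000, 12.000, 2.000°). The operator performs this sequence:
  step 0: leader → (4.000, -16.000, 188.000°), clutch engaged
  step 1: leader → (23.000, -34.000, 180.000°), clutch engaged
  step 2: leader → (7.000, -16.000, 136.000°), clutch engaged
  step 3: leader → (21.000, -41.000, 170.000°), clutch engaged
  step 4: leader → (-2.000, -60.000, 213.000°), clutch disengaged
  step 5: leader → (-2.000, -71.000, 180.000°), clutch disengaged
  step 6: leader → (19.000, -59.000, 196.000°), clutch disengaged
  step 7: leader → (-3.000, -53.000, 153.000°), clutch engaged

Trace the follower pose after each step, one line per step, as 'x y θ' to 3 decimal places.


step 0: Δleader=(-6.000, -14.000, 28.000°), engaged; cmd=(-2.500, -55.000, 54.000°) → follower=(17.500, -43.000, 56.000°)
step 1: Δleader=(19.000, -18.000, -8.000°), engaged; cmd=(10.000, -71.000, -18.000°) → follower=(27.500, -114.000, 38.000°)
step 2: Δleader=(-16.000, 18.000, -44.000°), engaged; cmd=(-7.500, 73.000, -90.000°) → follower=(20.000, -41.000, -52.000°)
step 3: Δleader=(14.000, -25.000, 34.000°), engaged; cmd=(7.500, -99.000, 66.000°) → follower=(27.500, -140.000, 14.000°)
step 4: Δleader=(-23.000, -19.000, 43.000°), disengaged; cmd=(0,0,0) → follower holds at (27.500, -140.000, 14.000°)
step 5: Δleader=(0.000, -11.000, -33.000°), disengaged; cmd=(0,0,0) → follower holds at (27.500, -140.000, 14.000°)
step 6: Δleader=(21.000, 12.000, 16.000°), disengaged; cmd=(0,0,0) → follower holds at (27.500, -140.000, 14.000°)
step 7: Δleader=(-22.000, 6.000, -43.000°), engaged; cmd=(-10.500, 25.000, -88.000°) → follower=(17.000, -115.000, -74.000°)

17.500 -43.000 56.000
27.500 -114.000 38.000
20.000 -41.000 -52.000
27.500 -140.000 14.000
27.500 -140.000 14.000
27.500 -140.000 14.000
27.500 -140.000 14.000
17.000 -115.000 -74.000


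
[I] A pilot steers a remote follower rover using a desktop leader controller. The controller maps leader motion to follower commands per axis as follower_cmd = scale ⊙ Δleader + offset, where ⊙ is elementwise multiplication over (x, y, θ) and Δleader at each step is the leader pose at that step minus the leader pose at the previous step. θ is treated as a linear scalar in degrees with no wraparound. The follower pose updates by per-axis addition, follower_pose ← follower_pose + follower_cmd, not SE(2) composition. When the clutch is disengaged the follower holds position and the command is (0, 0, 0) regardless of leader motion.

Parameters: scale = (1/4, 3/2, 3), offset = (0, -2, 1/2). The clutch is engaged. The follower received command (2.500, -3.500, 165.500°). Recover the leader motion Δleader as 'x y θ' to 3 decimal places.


10.000 -1.000 55.000

axis x: (2.500 − 0) / (1/4) = 10.000
axis y: (-3.500 − -2) / (3/2) = -1.000
axis θ: (165.500 − 1/2) / (3) = 55.000


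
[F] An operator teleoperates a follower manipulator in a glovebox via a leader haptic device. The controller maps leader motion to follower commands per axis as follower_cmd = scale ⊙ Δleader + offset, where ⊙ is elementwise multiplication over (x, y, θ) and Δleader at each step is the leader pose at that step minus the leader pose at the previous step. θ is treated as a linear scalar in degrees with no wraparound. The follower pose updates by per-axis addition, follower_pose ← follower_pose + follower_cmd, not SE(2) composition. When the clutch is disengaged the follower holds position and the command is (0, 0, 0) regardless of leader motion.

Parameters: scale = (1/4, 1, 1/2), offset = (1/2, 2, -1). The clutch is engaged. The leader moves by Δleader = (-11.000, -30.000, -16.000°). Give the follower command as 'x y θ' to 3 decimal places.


-2.250 -28.000 -9.000

axis x: 1/4·-11.000 + 1/2 = -2.250
axis y: 1·-30.000 + 2 = -28.000
axis θ: 1/2·-16.000 + -1 = -9.000


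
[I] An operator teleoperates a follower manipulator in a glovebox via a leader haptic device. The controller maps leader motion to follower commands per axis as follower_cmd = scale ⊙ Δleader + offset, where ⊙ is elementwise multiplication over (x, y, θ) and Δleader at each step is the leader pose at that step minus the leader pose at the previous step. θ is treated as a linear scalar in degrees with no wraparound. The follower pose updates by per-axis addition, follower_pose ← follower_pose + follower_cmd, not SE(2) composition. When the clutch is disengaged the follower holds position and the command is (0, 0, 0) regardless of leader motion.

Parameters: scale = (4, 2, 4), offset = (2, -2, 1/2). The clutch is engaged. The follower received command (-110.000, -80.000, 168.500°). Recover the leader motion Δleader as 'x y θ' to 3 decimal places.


-28.000 -39.000 42.000

axis x: (-110.000 − 2) / (4) = -28.000
axis y: (-80.000 − -2) / (2) = -39.000
axis θ: (168.500 − 1/2) / (4) = 42.000


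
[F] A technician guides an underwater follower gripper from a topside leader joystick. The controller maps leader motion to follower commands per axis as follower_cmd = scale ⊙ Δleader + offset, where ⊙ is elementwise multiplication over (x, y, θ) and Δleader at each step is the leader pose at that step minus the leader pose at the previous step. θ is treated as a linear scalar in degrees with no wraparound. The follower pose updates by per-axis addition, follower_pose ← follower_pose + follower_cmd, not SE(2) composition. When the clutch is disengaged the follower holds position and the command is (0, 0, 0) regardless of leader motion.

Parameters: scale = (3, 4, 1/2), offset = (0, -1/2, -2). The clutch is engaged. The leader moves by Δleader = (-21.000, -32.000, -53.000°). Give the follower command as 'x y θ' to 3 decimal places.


-63.000 -128.500 -28.500

axis x: 3·-21.000 + 0 = -63.000
axis y: 4·-32.000 + -1/2 = -128.500
axis θ: 1/2·-53.000 + -2 = -28.500


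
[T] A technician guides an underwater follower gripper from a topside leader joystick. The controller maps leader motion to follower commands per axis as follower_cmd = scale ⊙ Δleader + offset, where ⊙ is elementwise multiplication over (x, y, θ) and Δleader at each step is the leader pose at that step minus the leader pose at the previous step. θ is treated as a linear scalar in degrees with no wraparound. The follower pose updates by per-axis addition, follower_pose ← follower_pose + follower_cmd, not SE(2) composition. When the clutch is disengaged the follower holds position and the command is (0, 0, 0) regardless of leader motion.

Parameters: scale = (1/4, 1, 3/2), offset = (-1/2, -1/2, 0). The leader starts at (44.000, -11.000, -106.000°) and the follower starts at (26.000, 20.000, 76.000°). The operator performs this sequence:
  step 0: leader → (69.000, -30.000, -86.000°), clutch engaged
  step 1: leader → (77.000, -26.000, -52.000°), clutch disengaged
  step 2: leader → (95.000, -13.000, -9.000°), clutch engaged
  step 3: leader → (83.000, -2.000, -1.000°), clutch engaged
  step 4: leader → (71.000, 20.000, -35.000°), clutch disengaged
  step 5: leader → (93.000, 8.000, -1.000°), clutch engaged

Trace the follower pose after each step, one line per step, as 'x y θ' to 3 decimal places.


step 0: Δleader=(25.000, -19.000, 20.000°), engaged; cmd=(5.750, -19.500, 30.000°) → follower=(31.750, 0.500, 106.000°)
step 1: Δleader=(8.000, 4.000, 34.000°), disengaged; cmd=(0,0,0) → follower holds at (31.750, 0.500, 106.000°)
step 2: Δleader=(18.000, 13.000, 43.000°), engaged; cmd=(4.000, 12.500, 64.500°) → follower=(35.750, 13.000, 170.500°)
step 3: Δleader=(-12.000, 11.000, 8.000°), engaged; cmd=(-3.500, 10.500, 12.000°) → follower=(32.250, 23.500, 182.500°)
step 4: Δleader=(-12.000, 22.000, -34.000°), disengaged; cmd=(0,0,0) → follower holds at (32.250, 23.500, 182.500°)
step 5: Δleader=(22.000, -12.000, 34.000°), engaged; cmd=(5.000, -12.500, 51.000°) → follower=(37.250, 11.000, 233.500°)

31.750 0.500 106.000
31.750 0.500 106.000
35.750 13.000 170.500
32.250 23.500 182.500
32.250 23.500 182.500
37.250 11.000 233.500


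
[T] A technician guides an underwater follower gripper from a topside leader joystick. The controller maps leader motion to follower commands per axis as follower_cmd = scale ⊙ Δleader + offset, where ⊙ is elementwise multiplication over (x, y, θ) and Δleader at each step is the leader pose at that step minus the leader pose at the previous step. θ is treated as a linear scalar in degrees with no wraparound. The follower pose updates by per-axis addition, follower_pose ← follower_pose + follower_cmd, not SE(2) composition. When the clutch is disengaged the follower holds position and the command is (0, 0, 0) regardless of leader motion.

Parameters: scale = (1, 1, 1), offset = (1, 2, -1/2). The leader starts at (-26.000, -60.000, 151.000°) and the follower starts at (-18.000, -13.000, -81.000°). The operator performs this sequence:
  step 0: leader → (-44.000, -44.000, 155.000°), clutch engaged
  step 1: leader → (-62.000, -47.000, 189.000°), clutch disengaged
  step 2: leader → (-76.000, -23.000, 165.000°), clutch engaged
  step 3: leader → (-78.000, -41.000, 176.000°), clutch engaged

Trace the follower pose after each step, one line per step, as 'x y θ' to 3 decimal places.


step 0: Δleader=(-18.000, 16.000, 4.000°), engaged; cmd=(-17.000, 18.000, 3.500°) → follower=(-35.000, 5.000, -77.500°)
step 1: Δleader=(-18.000, -3.000, 34.000°), disengaged; cmd=(0,0,0) → follower holds at (-35.000, 5.000, -77.500°)
step 2: Δleader=(-14.000, 24.000, -24.000°), engaged; cmd=(-13.000, 26.000, -24.500°) → follower=(-48.000, 31.000, -102.000°)
step 3: Δleader=(-2.000, -18.000, 11.000°), engaged; cmd=(-1.000, -16.000, 10.500°) → follower=(-49.000, 15.000, -91.500°)

-35.000 5.000 -77.500
-35.000 5.000 -77.500
-48.000 31.000 -102.000
-49.000 15.000 -91.500


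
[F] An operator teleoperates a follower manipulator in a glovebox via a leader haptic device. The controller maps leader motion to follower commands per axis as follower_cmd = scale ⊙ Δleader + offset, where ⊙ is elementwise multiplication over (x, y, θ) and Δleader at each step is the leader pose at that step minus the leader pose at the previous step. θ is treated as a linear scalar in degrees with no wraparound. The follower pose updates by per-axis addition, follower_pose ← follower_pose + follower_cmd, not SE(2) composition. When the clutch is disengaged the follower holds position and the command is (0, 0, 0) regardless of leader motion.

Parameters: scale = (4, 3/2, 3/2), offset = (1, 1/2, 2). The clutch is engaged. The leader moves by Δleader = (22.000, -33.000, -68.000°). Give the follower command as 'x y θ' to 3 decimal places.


axis x: 4·22.000 + 1 = 89.000
axis y: 3/2·-33.000 + 1/2 = -49.000
axis θ: 3/2·-68.000 + 2 = -100.000

89.000 -49.000 -100.000


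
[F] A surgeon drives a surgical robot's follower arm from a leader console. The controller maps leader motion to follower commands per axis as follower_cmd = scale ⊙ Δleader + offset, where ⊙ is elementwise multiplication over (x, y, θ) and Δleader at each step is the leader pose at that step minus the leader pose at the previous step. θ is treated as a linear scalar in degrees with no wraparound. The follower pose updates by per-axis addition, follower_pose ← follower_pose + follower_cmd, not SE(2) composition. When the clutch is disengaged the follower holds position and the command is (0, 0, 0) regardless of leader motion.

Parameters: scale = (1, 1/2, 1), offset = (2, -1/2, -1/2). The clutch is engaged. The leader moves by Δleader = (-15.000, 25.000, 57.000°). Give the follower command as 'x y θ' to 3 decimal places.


axis x: 1·-15.000 + 2 = -13.000
axis y: 1/2·25.000 + -1/2 = 12.000
axis θ: 1·57.000 + -1/2 = 56.500

-13.000 12.000 56.500


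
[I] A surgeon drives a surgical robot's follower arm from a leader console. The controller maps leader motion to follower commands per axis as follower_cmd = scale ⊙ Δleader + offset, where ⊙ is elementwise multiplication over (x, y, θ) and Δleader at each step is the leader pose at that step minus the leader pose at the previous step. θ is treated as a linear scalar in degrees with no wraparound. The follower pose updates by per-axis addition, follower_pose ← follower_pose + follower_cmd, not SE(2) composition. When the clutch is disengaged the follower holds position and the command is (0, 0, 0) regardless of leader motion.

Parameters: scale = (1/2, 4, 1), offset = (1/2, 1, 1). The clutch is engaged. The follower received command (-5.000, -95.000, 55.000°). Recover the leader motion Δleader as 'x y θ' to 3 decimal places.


axis x: (-5.000 − 1/2) / (1/2) = -11.000
axis y: (-95.000 − 1) / (4) = -24.000
axis θ: (55.000 − 1) / (1) = 54.000

-11.000 -24.000 54.000


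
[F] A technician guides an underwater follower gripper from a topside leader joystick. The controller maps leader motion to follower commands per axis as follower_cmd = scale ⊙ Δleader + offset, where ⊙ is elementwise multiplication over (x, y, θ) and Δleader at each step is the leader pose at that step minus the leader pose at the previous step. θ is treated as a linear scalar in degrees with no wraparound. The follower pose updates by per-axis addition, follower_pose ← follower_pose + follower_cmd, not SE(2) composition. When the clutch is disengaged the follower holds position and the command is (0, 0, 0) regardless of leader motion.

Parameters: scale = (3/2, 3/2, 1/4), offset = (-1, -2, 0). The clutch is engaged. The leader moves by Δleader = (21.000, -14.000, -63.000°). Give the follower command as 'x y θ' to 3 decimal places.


axis x: 3/2·21.000 + -1 = 30.500
axis y: 3/2·-14.000 + -2 = -23.000
axis θ: 1/4·-63.000 + 0 = -15.750

30.500 -23.000 -15.750


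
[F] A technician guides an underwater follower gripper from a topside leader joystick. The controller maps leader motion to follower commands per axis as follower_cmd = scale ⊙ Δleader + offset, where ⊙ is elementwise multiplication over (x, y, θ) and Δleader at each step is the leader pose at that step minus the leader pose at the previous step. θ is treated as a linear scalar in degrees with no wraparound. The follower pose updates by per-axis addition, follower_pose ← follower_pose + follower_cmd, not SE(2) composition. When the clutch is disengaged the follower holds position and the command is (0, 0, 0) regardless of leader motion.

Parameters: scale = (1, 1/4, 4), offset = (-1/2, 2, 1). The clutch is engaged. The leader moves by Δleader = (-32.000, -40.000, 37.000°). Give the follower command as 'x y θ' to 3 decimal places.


-32.500 -8.000 149.000

axis x: 1·-32.000 + -1/2 = -32.500
axis y: 1/4·-40.000 + 2 = -8.000
axis θ: 4·37.000 + 1 = 149.000


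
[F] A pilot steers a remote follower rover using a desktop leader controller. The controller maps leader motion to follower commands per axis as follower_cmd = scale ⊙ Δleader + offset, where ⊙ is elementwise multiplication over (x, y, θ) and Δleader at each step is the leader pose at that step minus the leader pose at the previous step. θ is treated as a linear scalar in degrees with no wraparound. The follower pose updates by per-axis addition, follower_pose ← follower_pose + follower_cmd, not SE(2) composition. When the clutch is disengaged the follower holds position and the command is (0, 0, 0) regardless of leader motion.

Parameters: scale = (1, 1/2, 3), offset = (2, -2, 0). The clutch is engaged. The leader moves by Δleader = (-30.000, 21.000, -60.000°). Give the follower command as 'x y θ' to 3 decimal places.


axis x: 1·-30.000 + 2 = -28.000
axis y: 1/2·21.000 + -2 = 8.500
axis θ: 3·-60.000 + 0 = -180.000

-28.000 8.500 -180.000


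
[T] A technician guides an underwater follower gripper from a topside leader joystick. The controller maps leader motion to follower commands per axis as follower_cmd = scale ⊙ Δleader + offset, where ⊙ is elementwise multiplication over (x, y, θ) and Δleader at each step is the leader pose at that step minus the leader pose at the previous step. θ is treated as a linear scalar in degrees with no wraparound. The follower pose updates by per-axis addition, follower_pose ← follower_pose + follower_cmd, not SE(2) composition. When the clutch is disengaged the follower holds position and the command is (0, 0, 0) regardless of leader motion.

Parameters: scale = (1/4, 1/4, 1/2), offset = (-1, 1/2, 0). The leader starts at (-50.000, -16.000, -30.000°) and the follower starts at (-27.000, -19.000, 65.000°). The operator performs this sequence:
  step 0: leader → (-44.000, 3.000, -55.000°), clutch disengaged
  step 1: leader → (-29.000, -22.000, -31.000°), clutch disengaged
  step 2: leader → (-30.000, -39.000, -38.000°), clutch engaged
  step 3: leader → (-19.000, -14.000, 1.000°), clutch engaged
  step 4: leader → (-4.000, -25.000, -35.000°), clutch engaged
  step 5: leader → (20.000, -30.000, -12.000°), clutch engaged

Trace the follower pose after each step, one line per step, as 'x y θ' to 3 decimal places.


step 0: Δleader=(6.000, 19.000, -25.000°), disengaged; cmd=(0,0,0) → follower holds at (-27.000, -19.000, 65.000°)
step 1: Δleader=(15.000, -25.000, 24.000°), disengaged; cmd=(0,0,0) → follower holds at (-27.000, -19.000, 65.000°)
step 2: Δleader=(-1.000, -17.000, -7.000°), engaged; cmd=(-1.250, -3.750, -3.500°) → follower=(-28.250, -22.750, 61.500°)
step 3: Δleader=(11.000, 25.000, 39.000°), engaged; cmd=(1.750, 6.750, 19.500°) → follower=(-26.500, -16.000, 81.000°)
step 4: Δleader=(15.000, -11.000, -36.000°), engaged; cmd=(2.750, -2.250, -18.000°) → follower=(-23.750, -18.250, 63.000°)
step 5: Δleader=(24.000, -5.000, 23.000°), engaged; cmd=(5.000, -0.750, 11.500°) → follower=(-18.750, -19.000, 74.500°)

-27.000 -19.000 65.000
-27.000 -19.000 65.000
-28.250 -22.750 61.500
-26.500 -16.000 81.000
-23.750 -18.250 63.000
-18.750 -19.000 74.500


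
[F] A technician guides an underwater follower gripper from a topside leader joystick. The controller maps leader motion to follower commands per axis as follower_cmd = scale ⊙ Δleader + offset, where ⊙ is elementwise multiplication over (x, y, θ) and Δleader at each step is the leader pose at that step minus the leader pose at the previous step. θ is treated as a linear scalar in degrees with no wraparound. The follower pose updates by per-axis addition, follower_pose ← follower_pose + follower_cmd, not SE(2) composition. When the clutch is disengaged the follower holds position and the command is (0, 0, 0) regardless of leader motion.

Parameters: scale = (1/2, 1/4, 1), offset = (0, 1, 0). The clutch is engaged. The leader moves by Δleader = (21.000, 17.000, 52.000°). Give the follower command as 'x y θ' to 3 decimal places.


axis x: 1/2·21.000 + 0 = 10.500
axis y: 1/4·17.000 + 1 = 5.250
axis θ: 1·52.000 + 0 = 52.000

10.500 5.250 52.000


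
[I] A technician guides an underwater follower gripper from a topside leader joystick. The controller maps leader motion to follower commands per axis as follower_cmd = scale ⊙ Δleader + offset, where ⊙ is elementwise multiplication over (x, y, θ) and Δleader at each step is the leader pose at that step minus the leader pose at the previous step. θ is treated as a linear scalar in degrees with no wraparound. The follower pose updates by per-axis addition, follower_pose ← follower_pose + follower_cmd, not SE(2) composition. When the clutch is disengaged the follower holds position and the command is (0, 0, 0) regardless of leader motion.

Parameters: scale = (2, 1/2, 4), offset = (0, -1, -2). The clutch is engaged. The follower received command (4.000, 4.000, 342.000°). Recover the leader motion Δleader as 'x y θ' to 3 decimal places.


2.000 10.000 86.000

axis x: (4.000 − 0) / (2) = 2.000
axis y: (4.000 − -1) / (1/2) = 10.000
axis θ: (342.000 − -2) / (4) = 86.000


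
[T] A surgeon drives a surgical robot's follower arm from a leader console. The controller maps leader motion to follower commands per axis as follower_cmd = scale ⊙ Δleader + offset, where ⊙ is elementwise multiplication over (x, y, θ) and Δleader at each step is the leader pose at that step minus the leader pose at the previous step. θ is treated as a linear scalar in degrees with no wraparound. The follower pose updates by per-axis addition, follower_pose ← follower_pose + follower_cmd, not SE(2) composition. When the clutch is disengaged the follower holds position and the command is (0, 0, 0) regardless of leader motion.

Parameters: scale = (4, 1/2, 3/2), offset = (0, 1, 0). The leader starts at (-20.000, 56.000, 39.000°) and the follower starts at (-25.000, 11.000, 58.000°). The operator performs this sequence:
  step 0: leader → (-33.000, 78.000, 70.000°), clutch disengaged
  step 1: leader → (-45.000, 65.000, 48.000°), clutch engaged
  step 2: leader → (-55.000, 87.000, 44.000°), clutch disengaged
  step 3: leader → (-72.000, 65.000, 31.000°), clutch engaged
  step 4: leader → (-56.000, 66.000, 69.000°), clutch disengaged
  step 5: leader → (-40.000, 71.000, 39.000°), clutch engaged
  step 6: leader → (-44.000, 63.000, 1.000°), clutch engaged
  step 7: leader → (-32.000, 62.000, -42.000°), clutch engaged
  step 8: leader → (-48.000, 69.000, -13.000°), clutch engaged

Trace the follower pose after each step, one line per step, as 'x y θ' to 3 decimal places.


step 0: Δleader=(-13.000, 22.000, 31.000°), disengaged; cmd=(0,0,0) → follower holds at (-25.000, 11.000, 58.000°)
step 1: Δleader=(-12.000, -13.000, -22.000°), engaged; cmd=(-48.000, -5.500, -33.000°) → follower=(-73.000, 5.500, 25.000°)
step 2: Δleader=(-10.000, 22.000, -4.000°), disengaged; cmd=(0,0,0) → follower holds at (-73.000, 5.500, 25.000°)
step 3: Δleader=(-17.000, -22.000, -13.000°), engaged; cmd=(-68.000, -10.000, -19.500°) → follower=(-141.000, -4.500, 5.500°)
step 4: Δleader=(16.000, 1.000, 38.000°), disengaged; cmd=(0,0,0) → follower holds at (-141.000, -4.500, 5.500°)
step 5: Δleader=(16.000, 5.000, -30.000°), engaged; cmd=(64.000, 3.500, -45.000°) → follower=(-77.000, -1.000, -39.500°)
step 6: Δleader=(-4.000, -8.000, -38.000°), engaged; cmd=(-16.000, -3.000, -57.000°) → follower=(-93.000, -4.000, -96.500°)
step 7: Δleader=(12.000, -1.000, -43.000°), engaged; cmd=(48.000, 0.500, -64.500°) → follower=(-45.000, -3.500, -161.000°)
step 8: Δleader=(-16.000, 7.000, 29.000°), engaged; cmd=(-64.000, 4.500, 43.500°) → follower=(-109.000, 1.000, -117.500°)

-25.000 11.000 58.000
-73.000 5.500 25.000
-73.000 5.500 25.000
-141.000 -4.500 5.500
-141.000 -4.500 5.500
-77.000 -1.000 -39.500
-93.000 -4.000 -96.500
-45.000 -3.500 -161.000
-109.000 1.000 -117.500


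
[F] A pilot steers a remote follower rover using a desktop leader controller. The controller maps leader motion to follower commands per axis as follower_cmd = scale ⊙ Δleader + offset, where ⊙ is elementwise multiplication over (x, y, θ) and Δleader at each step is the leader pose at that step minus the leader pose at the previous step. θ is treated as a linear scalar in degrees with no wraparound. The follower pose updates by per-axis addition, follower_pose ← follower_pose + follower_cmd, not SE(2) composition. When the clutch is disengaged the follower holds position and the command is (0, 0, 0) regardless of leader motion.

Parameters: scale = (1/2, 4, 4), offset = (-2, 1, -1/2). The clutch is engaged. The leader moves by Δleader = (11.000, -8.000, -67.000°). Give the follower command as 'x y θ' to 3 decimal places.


axis x: 1/2·11.000 + -2 = 3.500
axis y: 4·-8.000 + 1 = -31.000
axis θ: 4·-67.000 + -1/2 = -268.500

3.500 -31.000 -268.500


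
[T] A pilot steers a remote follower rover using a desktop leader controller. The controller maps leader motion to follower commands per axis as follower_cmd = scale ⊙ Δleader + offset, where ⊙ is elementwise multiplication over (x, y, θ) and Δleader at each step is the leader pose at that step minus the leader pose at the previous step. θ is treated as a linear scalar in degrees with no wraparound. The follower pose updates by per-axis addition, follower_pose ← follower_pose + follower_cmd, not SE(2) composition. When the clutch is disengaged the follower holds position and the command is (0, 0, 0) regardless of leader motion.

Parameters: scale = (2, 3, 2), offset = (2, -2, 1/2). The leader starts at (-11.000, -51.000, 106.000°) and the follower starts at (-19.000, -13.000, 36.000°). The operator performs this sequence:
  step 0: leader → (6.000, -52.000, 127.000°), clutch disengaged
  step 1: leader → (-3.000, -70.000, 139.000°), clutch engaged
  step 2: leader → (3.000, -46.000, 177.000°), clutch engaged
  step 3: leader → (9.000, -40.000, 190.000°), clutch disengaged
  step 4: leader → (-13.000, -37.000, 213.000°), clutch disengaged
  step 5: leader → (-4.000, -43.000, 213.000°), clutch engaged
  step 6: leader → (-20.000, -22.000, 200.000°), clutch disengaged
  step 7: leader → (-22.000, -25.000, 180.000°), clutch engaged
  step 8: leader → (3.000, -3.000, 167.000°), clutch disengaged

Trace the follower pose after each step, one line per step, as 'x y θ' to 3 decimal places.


-19.000 -13.000 36.000
-35.000 -69.000 60.500
-21.000 1.000 137.000
-21.000 1.000 137.000
-21.000 1.000 137.000
-1.000 -19.000 137.500
-1.000 -19.000 137.500
-3.000 -30.000 98.000
-3.000 -30.000 98.000

step 0: Δleader=(17.000, -1.000, 21.000°), disengaged; cmd=(0,0,0) → follower holds at (-19.000, -13.000, 36.000°)
step 1: Δleader=(-9.000, -18.000, 12.000°), engaged; cmd=(-16.000, -56.000, 24.500°) → follower=(-35.000, -69.000, 60.500°)
step 2: Δleader=(6.000, 24.000, 38.000°), engaged; cmd=(14.000, 70.000, 76.500°) → follower=(-21.000, 1.000, 137.000°)
step 3: Δleader=(6.000, 6.000, 13.000°), disengaged; cmd=(0,0,0) → follower holds at (-21.000, 1.000, 137.000°)
step 4: Δleader=(-22.000, 3.000, 23.000°), disengaged; cmd=(0,0,0) → follower holds at (-21.000, 1.000, 137.000°)
step 5: Δleader=(9.000, -6.000, 0.000°), engaged; cmd=(20.000, -20.000, 0.500°) → follower=(-1.000, -19.000, 137.500°)
step 6: Δleader=(-16.000, 21.000, -13.000°), disengaged; cmd=(0,0,0) → follower holds at (-1.000, -19.000, 137.500°)
step 7: Δleader=(-2.000, -3.000, -20.000°), engaged; cmd=(-2.000, -11.000, -39.500°) → follower=(-3.000, -30.000, 98.000°)
step 8: Δleader=(25.000, 22.000, -13.000°), disengaged; cmd=(0,0,0) → follower holds at (-3.000, -30.000, 98.000°)


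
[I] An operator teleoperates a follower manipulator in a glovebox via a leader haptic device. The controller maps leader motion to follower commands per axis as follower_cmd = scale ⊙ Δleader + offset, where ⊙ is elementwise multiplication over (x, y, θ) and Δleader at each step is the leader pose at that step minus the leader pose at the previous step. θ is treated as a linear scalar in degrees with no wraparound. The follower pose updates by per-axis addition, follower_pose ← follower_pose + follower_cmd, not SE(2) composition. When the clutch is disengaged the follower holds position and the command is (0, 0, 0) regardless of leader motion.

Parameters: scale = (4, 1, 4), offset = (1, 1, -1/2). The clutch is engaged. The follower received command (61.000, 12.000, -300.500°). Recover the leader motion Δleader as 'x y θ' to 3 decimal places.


15.000 11.000 -75.000

axis x: (61.000 − 1) / (4) = 15.000
axis y: (12.000 − 1) / (1) = 11.000
axis θ: (-300.500 − -1/2) / (4) = -75.000


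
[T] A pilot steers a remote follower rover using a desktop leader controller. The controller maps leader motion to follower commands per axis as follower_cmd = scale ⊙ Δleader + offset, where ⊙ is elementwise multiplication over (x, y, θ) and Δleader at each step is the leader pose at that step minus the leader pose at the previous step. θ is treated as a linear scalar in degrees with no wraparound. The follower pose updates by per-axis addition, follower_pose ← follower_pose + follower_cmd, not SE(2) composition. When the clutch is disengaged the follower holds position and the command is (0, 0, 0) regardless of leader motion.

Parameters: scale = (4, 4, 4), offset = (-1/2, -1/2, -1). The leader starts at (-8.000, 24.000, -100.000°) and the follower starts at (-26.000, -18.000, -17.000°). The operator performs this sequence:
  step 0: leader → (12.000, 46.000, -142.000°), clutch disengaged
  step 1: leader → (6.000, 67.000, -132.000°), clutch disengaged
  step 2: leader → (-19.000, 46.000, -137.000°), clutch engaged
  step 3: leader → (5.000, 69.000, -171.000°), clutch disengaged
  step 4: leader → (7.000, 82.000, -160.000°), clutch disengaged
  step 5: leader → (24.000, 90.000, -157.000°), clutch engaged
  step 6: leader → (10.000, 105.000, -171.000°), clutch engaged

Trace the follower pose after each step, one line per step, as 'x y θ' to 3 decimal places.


step 0: Δleader=(20.000, 22.000, -42.000°), disengaged; cmd=(0,0,0) → follower holds at (-26.000, -18.000, -17.000°)
step 1: Δleader=(-6.000, 21.000, 10.000°), disengaged; cmd=(0,0,0) → follower holds at (-26.000, -18.000, -17.000°)
step 2: Δleader=(-25.000, -21.000, -5.000°), engaged; cmd=(-100.500, -84.500, -21.000°) → follower=(-126.500, -102.500, -38.000°)
step 3: Δleader=(24.000, 23.000, -34.000°), disengaged; cmd=(0,0,0) → follower holds at (-126.500, -102.500, -38.000°)
step 4: Δleader=(2.000, 13.000, 11.000°), disengaged; cmd=(0,0,0) → follower holds at (-126.500, -102.500, -38.000°)
step 5: Δleader=(17.000, 8.000, 3.000°), engaged; cmd=(67.500, 31.500, 11.000°) → follower=(-59.000, -71.000, -27.000°)
step 6: Δleader=(-14.000, 15.000, -14.000°), engaged; cmd=(-56.500, 59.500, -57.000°) → follower=(-115.500, -11.500, -84.000°)

-26.000 -18.000 -17.000
-26.000 -18.000 -17.000
-126.500 -102.500 -38.000
-126.500 -102.500 -38.000
-126.500 -102.500 -38.000
-59.000 -71.000 -27.000
-115.500 -11.500 -84.000


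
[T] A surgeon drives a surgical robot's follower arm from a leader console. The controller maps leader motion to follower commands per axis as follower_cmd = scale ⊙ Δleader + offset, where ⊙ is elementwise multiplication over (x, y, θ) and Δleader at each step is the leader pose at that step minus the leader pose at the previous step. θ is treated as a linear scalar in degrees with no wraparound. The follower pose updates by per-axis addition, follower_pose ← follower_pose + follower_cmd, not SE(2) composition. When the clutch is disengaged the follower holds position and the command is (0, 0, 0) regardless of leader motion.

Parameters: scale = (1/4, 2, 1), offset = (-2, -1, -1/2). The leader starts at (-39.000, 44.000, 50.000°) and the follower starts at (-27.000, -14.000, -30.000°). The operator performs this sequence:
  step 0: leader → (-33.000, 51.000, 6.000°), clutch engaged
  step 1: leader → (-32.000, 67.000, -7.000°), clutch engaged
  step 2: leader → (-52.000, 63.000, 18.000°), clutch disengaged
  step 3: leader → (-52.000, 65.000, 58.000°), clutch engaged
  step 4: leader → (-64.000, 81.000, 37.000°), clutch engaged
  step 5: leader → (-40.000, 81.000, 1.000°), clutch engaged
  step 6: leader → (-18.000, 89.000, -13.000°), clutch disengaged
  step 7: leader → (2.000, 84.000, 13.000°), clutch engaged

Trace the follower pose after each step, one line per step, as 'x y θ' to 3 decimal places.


-27.500 -1.000 -74.500
-29.250 30.000 -88.000
-29.250 30.000 -88.000
-31.250 33.000 -48.500
-36.250 64.000 -70.000
-32.250 63.000 -106.500
-32.250 63.000 -106.500
-29.250 52.000 -81.000

step 0: Δleader=(6.000, 7.000, -44.000°), engaged; cmd=(-0.500, 13.000, -44.500°) → follower=(-27.500, -1.000, -74.500°)
step 1: Δleader=(1.000, 16.000, -13.000°), engaged; cmd=(-1.750, 31.000, -13.500°) → follower=(-29.250, 30.000, -88.000°)
step 2: Δleader=(-20.000, -4.000, 25.000°), disengaged; cmd=(0,0,0) → follower holds at (-29.250, 30.000, -88.000°)
step 3: Δleader=(0.000, 2.000, 40.000°), engaged; cmd=(-2.000, 3.000, 39.500°) → follower=(-31.250, 33.000, -48.500°)
step 4: Δleader=(-12.000, 16.000, -21.000°), engaged; cmd=(-5.000, 31.000, -21.500°) → follower=(-36.250, 64.000, -70.000°)
step 5: Δleader=(24.000, 0.000, -36.000°), engaged; cmd=(4.000, -1.000, -36.500°) → follower=(-32.250, 63.000, -106.500°)
step 6: Δleader=(22.000, 8.000, -14.000°), disengaged; cmd=(0,0,0) → follower holds at (-32.250, 63.000, -106.500°)
step 7: Δleader=(20.000, -5.000, 26.000°), engaged; cmd=(3.000, -11.000, 25.500°) → follower=(-29.250, 52.000, -81.000°)


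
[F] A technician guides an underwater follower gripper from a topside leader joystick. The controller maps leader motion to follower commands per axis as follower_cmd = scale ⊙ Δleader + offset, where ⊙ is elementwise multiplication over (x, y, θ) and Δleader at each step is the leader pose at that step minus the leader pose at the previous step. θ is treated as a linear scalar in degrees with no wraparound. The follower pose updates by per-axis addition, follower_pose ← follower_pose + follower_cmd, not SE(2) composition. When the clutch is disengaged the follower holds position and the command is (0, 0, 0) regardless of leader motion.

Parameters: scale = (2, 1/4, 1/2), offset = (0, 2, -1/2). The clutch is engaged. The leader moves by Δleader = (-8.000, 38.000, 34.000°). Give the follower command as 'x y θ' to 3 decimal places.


axis x: 2·-8.000 + 0 = -16.000
axis y: 1/4·38.000 + 2 = 11.500
axis θ: 1/2·34.000 + -1/2 = 16.500

-16.000 11.500 16.500


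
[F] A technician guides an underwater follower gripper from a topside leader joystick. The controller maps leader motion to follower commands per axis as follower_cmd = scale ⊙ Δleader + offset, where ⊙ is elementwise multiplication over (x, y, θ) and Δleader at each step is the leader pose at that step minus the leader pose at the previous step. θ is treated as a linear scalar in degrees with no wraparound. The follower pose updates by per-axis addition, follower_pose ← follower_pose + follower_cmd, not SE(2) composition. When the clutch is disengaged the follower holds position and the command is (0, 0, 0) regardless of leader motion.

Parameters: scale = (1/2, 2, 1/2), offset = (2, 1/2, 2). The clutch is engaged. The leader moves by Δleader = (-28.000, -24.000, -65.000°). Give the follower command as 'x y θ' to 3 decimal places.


-12.000 -47.500 -30.500

axis x: 1/2·-28.000 + 2 = -12.000
axis y: 2·-24.000 + 1/2 = -47.500
axis θ: 1/2·-65.000 + 2 = -30.500


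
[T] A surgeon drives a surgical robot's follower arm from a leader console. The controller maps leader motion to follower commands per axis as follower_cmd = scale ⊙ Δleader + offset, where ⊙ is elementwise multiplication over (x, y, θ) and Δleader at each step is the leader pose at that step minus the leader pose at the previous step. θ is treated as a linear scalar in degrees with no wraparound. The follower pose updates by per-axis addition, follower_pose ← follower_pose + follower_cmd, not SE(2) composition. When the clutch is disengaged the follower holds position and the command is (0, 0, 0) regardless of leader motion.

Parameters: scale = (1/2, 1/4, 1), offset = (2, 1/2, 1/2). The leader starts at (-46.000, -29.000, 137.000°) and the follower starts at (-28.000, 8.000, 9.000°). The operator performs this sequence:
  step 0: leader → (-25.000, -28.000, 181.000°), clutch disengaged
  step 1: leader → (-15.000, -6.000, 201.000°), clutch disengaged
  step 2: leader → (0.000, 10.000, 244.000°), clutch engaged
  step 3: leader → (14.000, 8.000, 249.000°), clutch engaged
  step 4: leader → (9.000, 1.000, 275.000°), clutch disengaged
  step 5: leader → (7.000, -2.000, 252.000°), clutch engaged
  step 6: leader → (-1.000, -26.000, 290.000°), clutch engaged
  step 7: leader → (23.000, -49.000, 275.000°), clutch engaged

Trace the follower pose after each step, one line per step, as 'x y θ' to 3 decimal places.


step 0: Δleader=(21.000, 1.000, 44.000°), disengaged; cmd=(0,0,0) → follower holds at (-28.000, 8.000, 9.000°)
step 1: Δleader=(10.000, 22.000, 20.000°), disengaged; cmd=(0,0,0) → follower holds at (-28.000, 8.000, 9.000°)
step 2: Δleader=(15.000, 16.000, 43.000°), engaged; cmd=(9.500, 4.500, 43.500°) → follower=(-18.500, 12.500, 52.500°)
step 3: Δleader=(14.000, -2.000, 5.000°), engaged; cmd=(9.000, 0.000, 5.500°) → follower=(-9.500, 12.500, 58.000°)
step 4: Δleader=(-5.000, -7.000, 26.000°), disengaged; cmd=(0,0,0) → follower holds at (-9.500, 12.500, 58.000°)
step 5: Δleader=(-2.000, -3.000, -23.000°), engaged; cmd=(1.000, -0.250, -22.500°) → follower=(-8.500, 12.250, 35.500°)
step 6: Δleader=(-8.000, -24.000, 38.000°), engaged; cmd=(-2.000, -5.500, 38.500°) → follower=(-10.500, 6.750, 74.000°)
step 7: Δleader=(24.000, -23.000, -15.000°), engaged; cmd=(14.000, -5.250, -14.500°) → follower=(3.500, 1.500, 59.500°)

-28.000 8.000 9.000
-28.000 8.000 9.000
-18.500 12.500 52.500
-9.500 12.500 58.000
-9.500 12.500 58.000
-8.500 12.250 35.500
-10.500 6.750 74.000
3.500 1.500 59.500
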